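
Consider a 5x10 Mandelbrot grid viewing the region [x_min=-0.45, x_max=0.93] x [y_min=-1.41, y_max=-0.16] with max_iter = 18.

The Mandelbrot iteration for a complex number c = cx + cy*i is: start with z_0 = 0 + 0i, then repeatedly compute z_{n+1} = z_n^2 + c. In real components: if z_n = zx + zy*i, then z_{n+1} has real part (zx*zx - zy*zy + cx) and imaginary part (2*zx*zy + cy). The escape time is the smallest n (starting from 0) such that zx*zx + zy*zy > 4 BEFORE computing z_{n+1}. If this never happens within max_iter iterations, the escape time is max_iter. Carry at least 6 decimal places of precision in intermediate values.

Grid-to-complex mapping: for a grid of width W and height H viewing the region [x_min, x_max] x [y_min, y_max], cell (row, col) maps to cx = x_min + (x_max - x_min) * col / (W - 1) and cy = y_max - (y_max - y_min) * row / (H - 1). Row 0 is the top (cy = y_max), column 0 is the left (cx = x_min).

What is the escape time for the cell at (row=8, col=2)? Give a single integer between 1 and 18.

Answer: 2

Derivation:
z_0 = 0 + 0i, c = 0.2400 + -1.2711i
Iter 1: z = 0.2400 + -1.2711i, |z|^2 = 1.6733
Iter 2: z = -1.3181 + -1.8812i, |z|^2 = 5.2765
Escaped at iteration 2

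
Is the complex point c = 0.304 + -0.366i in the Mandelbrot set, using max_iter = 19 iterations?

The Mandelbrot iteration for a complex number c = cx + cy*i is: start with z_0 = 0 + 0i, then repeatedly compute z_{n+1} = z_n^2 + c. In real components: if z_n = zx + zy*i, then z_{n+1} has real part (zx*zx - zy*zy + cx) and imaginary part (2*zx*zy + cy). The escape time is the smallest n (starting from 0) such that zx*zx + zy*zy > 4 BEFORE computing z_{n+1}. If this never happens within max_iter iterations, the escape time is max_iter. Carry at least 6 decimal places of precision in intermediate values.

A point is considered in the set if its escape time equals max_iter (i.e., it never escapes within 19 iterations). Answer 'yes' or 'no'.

z_0 = 0 + 0i, c = 0.3040 + -0.3660i
Iter 1: z = 0.3040 + -0.3660i, |z|^2 = 0.2264
Iter 2: z = 0.2625 + -0.5885i, |z|^2 = 0.4153
Iter 3: z = 0.0265 + -0.6749i, |z|^2 = 0.4562
Iter 4: z = -0.1508 + -0.4018i, |z|^2 = 0.1842
Iter 5: z = 0.1653 + -0.2448i, |z|^2 = 0.0873
Iter 6: z = 0.2714 + -0.4469i, |z|^2 = 0.2734
Iter 7: z = 0.1779 + -0.6086i, |z|^2 = 0.4020
Iter 8: z = -0.0347 + -0.5826i, |z|^2 = 0.3406
Iter 9: z = -0.0342 + -0.3255i, |z|^2 = 0.1071
Iter 10: z = 0.1992 + -0.3438i, |z|^2 = 0.1579
Iter 11: z = 0.2255 + -0.5030i, |z|^2 = 0.3038
Iter 12: z = 0.1019 + -0.5928i, |z|^2 = 0.3618
Iter 13: z = -0.0371 + -0.4868i, |z|^2 = 0.2384
Iter 14: z = 0.0684 + -0.3299i, |z|^2 = 0.1135
Iter 15: z = 0.1998 + -0.4111i, |z|^2 = 0.2090
Iter 16: z = 0.1749 + -0.5303i, |z|^2 = 0.3118
Iter 17: z = 0.0534 + -0.5515i, |z|^2 = 0.3070
Iter 18: z = 0.0027 + -0.4249i, |z|^2 = 0.1805
Did not escape in 19 iterations → in set

Answer: yes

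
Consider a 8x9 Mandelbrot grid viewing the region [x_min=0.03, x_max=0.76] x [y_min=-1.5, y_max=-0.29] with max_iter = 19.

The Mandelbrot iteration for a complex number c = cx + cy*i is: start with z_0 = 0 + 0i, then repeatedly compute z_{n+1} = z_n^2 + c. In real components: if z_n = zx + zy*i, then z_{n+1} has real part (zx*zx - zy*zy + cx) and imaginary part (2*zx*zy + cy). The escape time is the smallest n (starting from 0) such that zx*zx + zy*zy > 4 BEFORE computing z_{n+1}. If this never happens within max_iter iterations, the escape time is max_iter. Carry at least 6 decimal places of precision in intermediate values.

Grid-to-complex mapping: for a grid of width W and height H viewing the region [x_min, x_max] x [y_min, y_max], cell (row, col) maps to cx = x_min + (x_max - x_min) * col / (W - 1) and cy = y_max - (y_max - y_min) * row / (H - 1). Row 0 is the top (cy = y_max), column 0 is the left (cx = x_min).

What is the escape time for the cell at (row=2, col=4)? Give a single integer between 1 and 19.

Answer: 5

Derivation:
z_0 = 0 + 0i, c = 0.4471 + -0.5925i
Iter 1: z = 0.4471 + -0.5925i, |z|^2 = 0.5510
Iter 2: z = 0.2960 + -1.1224i, |z|^2 = 1.3473
Iter 3: z = -0.7249 + -1.2570i, |z|^2 = 2.1056
Iter 4: z = -0.6074 + 1.2300i, |z|^2 = 1.8817
Iter 5: z = -0.6968 + -2.0866i, |z|^2 = 4.8392
Escaped at iteration 5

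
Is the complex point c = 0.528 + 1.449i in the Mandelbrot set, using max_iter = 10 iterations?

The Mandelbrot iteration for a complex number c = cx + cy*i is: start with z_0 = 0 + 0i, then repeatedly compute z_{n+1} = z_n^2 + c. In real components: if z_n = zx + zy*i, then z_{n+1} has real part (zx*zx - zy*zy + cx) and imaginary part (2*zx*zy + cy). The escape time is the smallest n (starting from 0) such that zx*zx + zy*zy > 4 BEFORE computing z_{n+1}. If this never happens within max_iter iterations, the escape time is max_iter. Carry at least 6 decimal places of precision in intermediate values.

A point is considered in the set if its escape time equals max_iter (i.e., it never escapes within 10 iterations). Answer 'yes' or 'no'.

Answer: no

Derivation:
z_0 = 0 + 0i, c = 0.5280 + 1.4490i
Iter 1: z = 0.5280 + 1.4490i, |z|^2 = 2.3784
Iter 2: z = -1.2928 + 2.9791i, |z|^2 = 10.5467
Escaped at iteration 2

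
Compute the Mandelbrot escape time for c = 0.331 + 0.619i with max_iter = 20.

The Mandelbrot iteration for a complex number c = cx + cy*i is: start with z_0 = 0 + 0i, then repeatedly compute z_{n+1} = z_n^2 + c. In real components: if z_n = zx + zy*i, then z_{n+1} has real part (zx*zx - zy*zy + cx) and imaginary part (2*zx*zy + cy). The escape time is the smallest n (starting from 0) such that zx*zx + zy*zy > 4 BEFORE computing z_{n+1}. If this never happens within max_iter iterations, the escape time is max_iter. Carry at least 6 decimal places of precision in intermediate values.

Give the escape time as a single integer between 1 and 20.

z_0 = 0 + 0i, c = 0.3310 + 0.6190i
Iter 1: z = 0.3310 + 0.6190i, |z|^2 = 0.4927
Iter 2: z = 0.0574 + 1.0288i, |z|^2 = 1.0617
Iter 3: z = -0.7241 + 0.7371i, |z|^2 = 1.0676
Iter 4: z = 0.3120 + -0.4485i, |z|^2 = 0.2984
Iter 5: z = 0.2272 + 0.3392i, |z|^2 = 0.1667
Iter 6: z = 0.2676 + 0.7731i, |z|^2 = 0.6693
Iter 7: z = -0.1951 + 1.0328i, |z|^2 = 1.1047
Iter 8: z = -0.6975 + 0.2159i, |z|^2 = 0.5332
Iter 9: z = 0.7709 + 0.3177i, |z|^2 = 0.6953
Iter 10: z = 0.8243 + 1.1089i, |z|^2 = 1.9092
Iter 11: z = -0.2192 + 2.4472i, |z|^2 = 6.0369
Escaped at iteration 11

Answer: 11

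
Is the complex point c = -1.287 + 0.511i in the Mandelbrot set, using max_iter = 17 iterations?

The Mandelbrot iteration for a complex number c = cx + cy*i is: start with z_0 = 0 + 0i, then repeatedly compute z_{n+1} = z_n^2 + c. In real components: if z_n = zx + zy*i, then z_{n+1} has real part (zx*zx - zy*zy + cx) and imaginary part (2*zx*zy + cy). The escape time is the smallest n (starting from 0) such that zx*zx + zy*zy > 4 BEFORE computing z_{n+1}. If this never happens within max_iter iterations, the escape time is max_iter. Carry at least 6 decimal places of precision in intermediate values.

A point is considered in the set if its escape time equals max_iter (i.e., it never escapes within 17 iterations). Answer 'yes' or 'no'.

z_0 = 0 + 0i, c = -1.2870 + 0.5110i
Iter 1: z = -1.2870 + 0.5110i, |z|^2 = 1.9175
Iter 2: z = 0.1082 + -0.8043i, |z|^2 = 0.6586
Iter 3: z = -1.9222 + 0.3369i, |z|^2 = 3.8083
Iter 4: z = 2.2944 + -0.7841i, |z|^2 = 5.8790
Escaped at iteration 4

Answer: no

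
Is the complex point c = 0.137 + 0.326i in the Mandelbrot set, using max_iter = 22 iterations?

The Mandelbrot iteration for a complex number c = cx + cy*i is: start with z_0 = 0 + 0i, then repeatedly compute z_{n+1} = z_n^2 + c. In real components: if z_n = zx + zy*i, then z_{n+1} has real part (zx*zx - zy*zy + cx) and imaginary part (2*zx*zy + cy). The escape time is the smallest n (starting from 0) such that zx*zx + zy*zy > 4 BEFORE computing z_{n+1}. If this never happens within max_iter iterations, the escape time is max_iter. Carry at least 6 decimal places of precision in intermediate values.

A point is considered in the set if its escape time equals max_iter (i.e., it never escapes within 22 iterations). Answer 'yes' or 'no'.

z_0 = 0 + 0i, c = 0.1370 + 0.3260i
Iter 1: z = 0.1370 + 0.3260i, |z|^2 = 0.1250
Iter 2: z = 0.0495 + 0.4153i, |z|^2 = 0.1749
Iter 3: z = -0.0330 + 0.3671i, |z|^2 = 0.1359
Iter 4: z = 0.0033 + 0.3017i, |z|^2 = 0.0911
Iter 5: z = 0.0460 + 0.3280i, |z|^2 = 0.1097
Iter 6: z = 0.0315 + 0.3562i, |z|^2 = 0.1278
Iter 7: z = 0.0111 + 0.3485i, |z|^2 = 0.1215
Iter 8: z = 0.0157 + 0.3338i, |z|^2 = 0.1116
Iter 9: z = 0.0258 + 0.3365i, |z|^2 = 0.1139
Iter 10: z = 0.0244 + 0.3434i, |z|^2 = 0.1185
Iter 11: z = 0.0197 + 0.3428i, |z|^2 = 0.1179
Iter 12: z = 0.0199 + 0.3395i, |z|^2 = 0.1156
Iter 13: z = 0.0221 + 0.3395i, |z|^2 = 0.1158
Iter 14: z = 0.0222 + 0.3410i, |z|^2 = 0.1168
Iter 15: z = 0.0212 + 0.3412i, |z|^2 = 0.1168
Iter 16: z = 0.0211 + 0.3405i, |z|^2 = 0.1164
Iter 17: z = 0.0215 + 0.3403i, |z|^2 = 0.1163
Iter 18: z = 0.0216 + 0.3407i, |z|^2 = 0.1165
Iter 19: z = 0.0214 + 0.3407i, |z|^2 = 0.1166
Iter 20: z = 0.0214 + 0.3406i, |z|^2 = 0.1165
Iter 21: z = 0.0214 + 0.3405i, |z|^2 = 0.1164
Did not escape in 22 iterations → in set

Answer: yes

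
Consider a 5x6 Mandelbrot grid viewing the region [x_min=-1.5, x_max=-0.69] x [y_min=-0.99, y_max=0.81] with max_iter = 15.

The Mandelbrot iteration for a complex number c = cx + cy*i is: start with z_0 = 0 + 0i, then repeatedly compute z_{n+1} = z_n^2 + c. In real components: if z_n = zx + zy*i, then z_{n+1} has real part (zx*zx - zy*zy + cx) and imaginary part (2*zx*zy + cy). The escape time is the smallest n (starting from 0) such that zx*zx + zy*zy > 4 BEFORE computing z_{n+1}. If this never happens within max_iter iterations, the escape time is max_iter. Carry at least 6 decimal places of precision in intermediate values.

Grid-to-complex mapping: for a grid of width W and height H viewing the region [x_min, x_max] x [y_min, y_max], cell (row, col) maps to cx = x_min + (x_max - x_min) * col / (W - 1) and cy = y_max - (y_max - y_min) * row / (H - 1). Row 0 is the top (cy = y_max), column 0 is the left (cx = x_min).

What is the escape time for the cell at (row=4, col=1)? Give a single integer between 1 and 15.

Answer: 3

Derivation:
z_0 = 0 + 0i, c = -1.2975 + -0.6300i
Iter 1: z = -1.2975 + -0.6300i, |z|^2 = 2.0804
Iter 2: z = -0.0109 + 1.0048i, |z|^2 = 1.0098
Iter 3: z = -2.3071 + -0.6519i, |z|^2 = 5.7477
Escaped at iteration 3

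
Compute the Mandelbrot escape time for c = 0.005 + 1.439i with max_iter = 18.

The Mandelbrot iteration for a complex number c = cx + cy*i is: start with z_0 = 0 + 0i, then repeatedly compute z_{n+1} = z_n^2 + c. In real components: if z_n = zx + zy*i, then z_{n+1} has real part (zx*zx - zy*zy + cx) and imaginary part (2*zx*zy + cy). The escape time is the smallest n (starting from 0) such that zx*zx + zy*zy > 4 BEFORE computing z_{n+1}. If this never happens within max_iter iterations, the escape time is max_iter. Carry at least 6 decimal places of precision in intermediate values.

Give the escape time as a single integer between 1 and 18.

z_0 = 0 + 0i, c = 0.0050 + 1.4390i
Iter 1: z = 0.0050 + 1.4390i, |z|^2 = 2.0707
Iter 2: z = -2.0657 + 1.4534i, |z|^2 = 6.3794
Escaped at iteration 2

Answer: 2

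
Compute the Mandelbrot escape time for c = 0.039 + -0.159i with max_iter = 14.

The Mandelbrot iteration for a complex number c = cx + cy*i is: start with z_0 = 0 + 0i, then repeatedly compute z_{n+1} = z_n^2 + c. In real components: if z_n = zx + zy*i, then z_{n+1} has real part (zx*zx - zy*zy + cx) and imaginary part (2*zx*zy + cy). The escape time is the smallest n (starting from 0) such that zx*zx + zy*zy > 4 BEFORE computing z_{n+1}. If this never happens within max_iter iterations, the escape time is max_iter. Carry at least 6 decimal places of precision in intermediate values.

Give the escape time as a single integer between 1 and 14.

Answer: 14

Derivation:
z_0 = 0 + 0i, c = 0.0390 + -0.1590i
Iter 1: z = 0.0390 + -0.1590i, |z|^2 = 0.0268
Iter 2: z = 0.0152 + -0.1714i, |z|^2 = 0.0296
Iter 3: z = 0.0099 + -0.1642i, |z|^2 = 0.0271
Iter 4: z = 0.0121 + -0.1622i, |z|^2 = 0.0265
Iter 5: z = 0.0128 + -0.1629i, |z|^2 = 0.0267
Iter 6: z = 0.0126 + -0.1632i, |z|^2 = 0.0268
Iter 7: z = 0.0125 + -0.1631i, |z|^2 = 0.0268
Iter 8: z = 0.0125 + -0.1631i, |z|^2 = 0.0268
Iter 9: z = 0.0126 + -0.1631i, |z|^2 = 0.0268
Iter 10: z = 0.0126 + -0.1631i, |z|^2 = 0.0268
Iter 11: z = 0.0126 + -0.1631i, |z|^2 = 0.0268
Iter 12: z = 0.0126 + -0.1631i, |z|^2 = 0.0268
Iter 13: z = 0.0126 + -0.1631i, |z|^2 = 0.0268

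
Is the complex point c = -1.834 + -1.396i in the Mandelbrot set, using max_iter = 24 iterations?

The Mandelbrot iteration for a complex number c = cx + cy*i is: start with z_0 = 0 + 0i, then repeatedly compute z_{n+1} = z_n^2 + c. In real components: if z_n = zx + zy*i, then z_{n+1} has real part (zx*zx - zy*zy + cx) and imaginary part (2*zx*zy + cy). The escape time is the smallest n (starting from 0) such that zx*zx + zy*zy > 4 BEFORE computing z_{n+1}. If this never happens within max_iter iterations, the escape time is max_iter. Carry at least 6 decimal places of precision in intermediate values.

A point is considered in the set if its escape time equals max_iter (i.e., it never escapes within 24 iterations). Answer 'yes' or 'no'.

Answer: no

Derivation:
z_0 = 0 + 0i, c = -1.8340 + -1.3960i
Iter 1: z = -1.8340 + -1.3960i, |z|^2 = 5.3124
Escaped at iteration 1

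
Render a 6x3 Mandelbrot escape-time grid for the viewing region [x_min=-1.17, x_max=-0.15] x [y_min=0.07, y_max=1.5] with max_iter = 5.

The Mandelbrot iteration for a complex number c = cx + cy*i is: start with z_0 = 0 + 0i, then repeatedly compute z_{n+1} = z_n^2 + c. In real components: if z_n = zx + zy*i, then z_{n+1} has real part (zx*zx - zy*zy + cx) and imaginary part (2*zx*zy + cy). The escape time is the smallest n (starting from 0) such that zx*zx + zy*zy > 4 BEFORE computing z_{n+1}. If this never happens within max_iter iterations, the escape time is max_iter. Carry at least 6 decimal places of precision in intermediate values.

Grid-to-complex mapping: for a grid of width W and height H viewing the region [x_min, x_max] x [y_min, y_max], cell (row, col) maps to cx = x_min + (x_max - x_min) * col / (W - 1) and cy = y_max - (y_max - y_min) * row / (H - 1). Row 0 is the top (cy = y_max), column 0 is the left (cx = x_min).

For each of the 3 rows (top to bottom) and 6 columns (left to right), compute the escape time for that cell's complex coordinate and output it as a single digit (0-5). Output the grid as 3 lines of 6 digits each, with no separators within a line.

Answer: 222222
334555
555555

Derivation:
(row=0, col=0): c = -1.1700 + 1.5000i → escape time 2
(row=0, col=1): c = -0.9660 + 1.5000i → escape time 2
(row=0, col=2): c = -0.7620 + 1.5000i → escape time 2
(row=0, col=3): c = -0.5580 + 1.5000i → escape time 2
(row=0, col=4): c = -0.3540 + 1.5000i → escape time 2
(row=0, col=5): c = -0.1500 + 1.5000i → escape time 2
(row=1, col=0): c = -1.1700 + 0.7850i → escape time 3
(row=1, col=1): c = -0.9660 + 0.7850i → escape time 3
(row=1, col=2): c = -0.7620 + 0.7850i → escape time 4
(row=1, col=3): c = -0.5580 + 0.7850i → escape time 5
(row=1, col=4): c = -0.3540 + 0.7850i → escape time 5
(row=1, col=5): c = -0.1500 + 0.7850i → escape time 5
(row=2, col=0): c = -1.1700 + 0.0700i → escape time 5
(row=2, col=1): c = -0.9660 + 0.0700i → escape time 5
(row=2, col=2): c = -0.7620 + 0.0700i → escape time 5
(row=2, col=3): c = -0.5580 + 0.0700i → escape time 5
(row=2, col=4): c = -0.3540 + 0.0700i → escape time 5
(row=2, col=5): c = -0.1500 + 0.0700i → escape time 5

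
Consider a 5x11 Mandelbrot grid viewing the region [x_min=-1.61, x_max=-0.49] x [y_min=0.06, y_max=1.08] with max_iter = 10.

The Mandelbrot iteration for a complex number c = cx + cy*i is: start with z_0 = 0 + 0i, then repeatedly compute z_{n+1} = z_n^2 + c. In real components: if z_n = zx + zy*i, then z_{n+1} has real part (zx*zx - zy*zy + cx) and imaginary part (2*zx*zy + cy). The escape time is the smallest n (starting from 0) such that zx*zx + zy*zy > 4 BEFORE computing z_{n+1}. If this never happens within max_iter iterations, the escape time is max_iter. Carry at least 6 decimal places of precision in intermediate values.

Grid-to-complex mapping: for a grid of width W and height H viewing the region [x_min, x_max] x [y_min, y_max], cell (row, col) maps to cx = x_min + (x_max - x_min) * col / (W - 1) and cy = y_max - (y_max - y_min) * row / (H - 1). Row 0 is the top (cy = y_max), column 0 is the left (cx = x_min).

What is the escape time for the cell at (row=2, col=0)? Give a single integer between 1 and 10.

Answer: 3

Derivation:
z_0 = 0 + 0i, c = -1.6100 + 0.8760i
Iter 1: z = -1.6100 + 0.8760i, |z|^2 = 3.3595
Iter 2: z = 0.2147 + -1.9447i, |z|^2 = 3.8280
Iter 3: z = -5.3458 + 0.0408i, |z|^2 = 28.5796
Escaped at iteration 3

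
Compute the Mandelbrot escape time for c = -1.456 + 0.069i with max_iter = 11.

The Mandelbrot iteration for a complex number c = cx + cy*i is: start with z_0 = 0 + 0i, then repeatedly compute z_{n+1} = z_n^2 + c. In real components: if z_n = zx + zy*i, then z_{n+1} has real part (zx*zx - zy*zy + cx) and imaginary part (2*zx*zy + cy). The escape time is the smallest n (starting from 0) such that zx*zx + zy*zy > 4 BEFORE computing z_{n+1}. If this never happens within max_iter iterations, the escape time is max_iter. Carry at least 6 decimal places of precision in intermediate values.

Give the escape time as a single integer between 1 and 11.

z_0 = 0 + 0i, c = -1.4560 + 0.0690i
Iter 1: z = -1.4560 + 0.0690i, |z|^2 = 2.1247
Iter 2: z = 0.6592 + -0.1319i, |z|^2 = 0.4519
Iter 3: z = -1.0389 + -0.1049i, |z|^2 = 1.0903
Iter 4: z = -0.3877 + 0.2870i, |z|^2 = 0.2327
Iter 5: z = -1.3881 + -0.1536i, |z|^2 = 1.9503
Iter 6: z = 0.4471 + 0.4953i, |z|^2 = 0.4452
Iter 7: z = -1.5014 + 0.5119i, |z|^2 = 2.5163
Iter 8: z = 0.5361 + -1.4682i, |z|^2 = 2.4430
Iter 9: z = -3.3242 + -1.5053i, |z|^2 = 13.3159
Escaped at iteration 9

Answer: 9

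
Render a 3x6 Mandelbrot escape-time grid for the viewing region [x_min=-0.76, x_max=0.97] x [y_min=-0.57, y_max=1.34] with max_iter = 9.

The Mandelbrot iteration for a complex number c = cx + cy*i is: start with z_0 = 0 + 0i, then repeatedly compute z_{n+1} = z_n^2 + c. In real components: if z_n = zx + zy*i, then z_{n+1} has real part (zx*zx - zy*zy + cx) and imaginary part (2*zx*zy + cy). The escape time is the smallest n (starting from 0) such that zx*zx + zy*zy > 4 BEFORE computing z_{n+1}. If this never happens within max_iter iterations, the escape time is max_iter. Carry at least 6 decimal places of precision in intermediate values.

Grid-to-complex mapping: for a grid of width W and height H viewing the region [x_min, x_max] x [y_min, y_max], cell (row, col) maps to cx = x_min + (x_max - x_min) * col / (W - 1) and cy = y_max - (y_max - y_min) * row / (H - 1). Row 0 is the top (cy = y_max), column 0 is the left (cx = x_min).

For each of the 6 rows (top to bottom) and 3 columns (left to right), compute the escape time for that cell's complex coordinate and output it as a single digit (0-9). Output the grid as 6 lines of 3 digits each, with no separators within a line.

(row=0, col=0): c = -0.7600 + 1.3400i → escape time 2
(row=0, col=1): c = 0.1050 + 1.3400i → escape time 2
(row=0, col=2): c = 0.9700 + 1.3400i → escape time 2
(row=1, col=0): c = -0.7600 + 0.9580i → escape time 3
(row=1, col=1): c = 0.1050 + 0.9580i → escape time 4
(row=1, col=2): c = 0.9700 + 0.9580i → escape time 2
(row=2, col=0): c = -0.7600 + 0.5760i → escape time 6
(row=2, col=1): c = 0.1050 + 0.5760i → escape time 9
(row=2, col=2): c = 0.9700 + 0.5760i → escape time 2
(row=3, col=0): c = -0.7600 + 0.1940i → escape time 9
(row=3, col=1): c = 0.1050 + 0.1940i → escape time 9
(row=3, col=2): c = 0.9700 + 0.1940i → escape time 3
(row=4, col=0): c = -0.7600 + -0.1880i → escape time 9
(row=4, col=1): c = 0.1050 + -0.1880i → escape time 9
(row=4, col=2): c = 0.9700 + -0.1880i → escape time 3
(row=5, col=0): c = -0.7600 + -0.5700i → escape time 6
(row=5, col=1): c = 0.1050 + -0.5700i → escape time 9
(row=5, col=2): c = 0.9700 + -0.5700i → escape time 2

Answer: 222
342
692
993
993
692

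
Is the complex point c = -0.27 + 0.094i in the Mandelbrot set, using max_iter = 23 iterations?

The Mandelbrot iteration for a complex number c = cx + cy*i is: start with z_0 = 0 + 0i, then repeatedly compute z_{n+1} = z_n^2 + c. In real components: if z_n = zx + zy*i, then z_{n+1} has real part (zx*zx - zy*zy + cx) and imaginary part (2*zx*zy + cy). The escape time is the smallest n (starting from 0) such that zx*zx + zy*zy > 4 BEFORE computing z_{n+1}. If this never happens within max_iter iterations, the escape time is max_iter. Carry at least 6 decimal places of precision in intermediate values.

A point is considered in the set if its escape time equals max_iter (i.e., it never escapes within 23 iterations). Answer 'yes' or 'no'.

z_0 = 0 + 0i, c = -0.2700 + 0.0940i
Iter 1: z = -0.2700 + 0.0940i, |z|^2 = 0.0817
Iter 2: z = -0.2059 + 0.0432i, |z|^2 = 0.0443
Iter 3: z = -0.2295 + 0.0762i, |z|^2 = 0.0585
Iter 4: z = -0.2232 + 0.0590i, |z|^2 = 0.0533
Iter 5: z = -0.2237 + 0.0677i, |z|^2 = 0.0546
Iter 6: z = -0.2245 + 0.0637i, |z|^2 = 0.0545
Iter 7: z = -0.2236 + 0.0654i, |z|^2 = 0.0543
Iter 8: z = -0.2243 + 0.0648i, |z|^2 = 0.0545
Iter 9: z = -0.2239 + 0.0650i, |z|^2 = 0.0544
Iter 10: z = -0.2241 + 0.0649i, |z|^2 = 0.0544
Iter 11: z = -0.2240 + 0.0649i, |z|^2 = 0.0544
Iter 12: z = -0.2240 + 0.0649i, |z|^2 = 0.0544
Iter 13: z = -0.2240 + 0.0649i, |z|^2 = 0.0544
Iter 14: z = -0.2240 + 0.0649i, |z|^2 = 0.0544
Iter 15: z = -0.2240 + 0.0649i, |z|^2 = 0.0544
Iter 16: z = -0.2240 + 0.0649i, |z|^2 = 0.0544
Iter 17: z = -0.2240 + 0.0649i, |z|^2 = 0.0544
Iter 18: z = -0.2240 + 0.0649i, |z|^2 = 0.0544
Iter 19: z = -0.2240 + 0.0649i, |z|^2 = 0.0544
Iter 20: z = -0.2240 + 0.0649i, |z|^2 = 0.0544
Iter 21: z = -0.2240 + 0.0649i, |z|^2 = 0.0544
Iter 22: z = -0.2240 + 0.0649i, |z|^2 = 0.0544
Did not escape in 23 iterations → in set

Answer: yes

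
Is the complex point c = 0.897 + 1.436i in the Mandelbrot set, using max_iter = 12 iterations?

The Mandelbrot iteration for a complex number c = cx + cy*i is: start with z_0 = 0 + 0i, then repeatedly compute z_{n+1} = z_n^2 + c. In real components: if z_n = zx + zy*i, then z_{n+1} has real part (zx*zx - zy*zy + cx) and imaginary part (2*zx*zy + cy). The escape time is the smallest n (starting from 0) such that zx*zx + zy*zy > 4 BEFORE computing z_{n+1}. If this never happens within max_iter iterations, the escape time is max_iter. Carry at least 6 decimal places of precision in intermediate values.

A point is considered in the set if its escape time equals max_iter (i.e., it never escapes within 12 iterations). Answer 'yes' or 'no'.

Answer: no

Derivation:
z_0 = 0 + 0i, c = 0.8970 + 1.4360i
Iter 1: z = 0.8970 + 1.4360i, |z|^2 = 2.8667
Iter 2: z = -0.3605 + 4.0122i, |z|^2 = 16.2276
Escaped at iteration 2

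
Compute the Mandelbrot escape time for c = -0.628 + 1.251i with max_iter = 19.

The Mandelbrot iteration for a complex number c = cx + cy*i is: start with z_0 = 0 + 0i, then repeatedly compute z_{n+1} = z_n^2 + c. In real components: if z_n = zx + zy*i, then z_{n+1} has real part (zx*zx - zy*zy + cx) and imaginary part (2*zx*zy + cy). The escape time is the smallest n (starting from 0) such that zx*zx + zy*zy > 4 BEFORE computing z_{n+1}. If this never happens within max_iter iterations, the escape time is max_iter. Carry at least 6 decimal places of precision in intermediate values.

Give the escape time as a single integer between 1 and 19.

z_0 = 0 + 0i, c = -0.6280 + 1.2510i
Iter 1: z = -0.6280 + 1.2510i, |z|^2 = 1.9594
Iter 2: z = -1.7986 + -0.3203i, |z|^2 = 3.3376
Iter 3: z = 2.5045 + 2.4030i, |z|^2 = 12.0469
Escaped at iteration 3

Answer: 3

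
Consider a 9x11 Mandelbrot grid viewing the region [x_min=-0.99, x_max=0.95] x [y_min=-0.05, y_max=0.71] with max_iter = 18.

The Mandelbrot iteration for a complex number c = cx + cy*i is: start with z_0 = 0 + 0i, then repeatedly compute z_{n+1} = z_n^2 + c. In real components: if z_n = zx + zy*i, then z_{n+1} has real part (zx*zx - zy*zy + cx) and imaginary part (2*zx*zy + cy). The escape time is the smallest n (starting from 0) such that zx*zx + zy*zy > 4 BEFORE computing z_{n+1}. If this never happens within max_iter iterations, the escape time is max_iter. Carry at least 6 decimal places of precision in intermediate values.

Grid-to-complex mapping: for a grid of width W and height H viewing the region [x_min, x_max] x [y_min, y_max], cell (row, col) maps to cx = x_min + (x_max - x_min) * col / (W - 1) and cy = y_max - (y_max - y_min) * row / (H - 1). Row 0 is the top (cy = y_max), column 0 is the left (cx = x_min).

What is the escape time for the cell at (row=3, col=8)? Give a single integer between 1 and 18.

Answer: 2

Derivation:
z_0 = 0 + 0i, c = 0.9500 + 0.4820i
Iter 1: z = 0.9500 + 0.4820i, |z|^2 = 1.1348
Iter 2: z = 1.6202 + 1.3978i, |z|^2 = 4.5788
Escaped at iteration 2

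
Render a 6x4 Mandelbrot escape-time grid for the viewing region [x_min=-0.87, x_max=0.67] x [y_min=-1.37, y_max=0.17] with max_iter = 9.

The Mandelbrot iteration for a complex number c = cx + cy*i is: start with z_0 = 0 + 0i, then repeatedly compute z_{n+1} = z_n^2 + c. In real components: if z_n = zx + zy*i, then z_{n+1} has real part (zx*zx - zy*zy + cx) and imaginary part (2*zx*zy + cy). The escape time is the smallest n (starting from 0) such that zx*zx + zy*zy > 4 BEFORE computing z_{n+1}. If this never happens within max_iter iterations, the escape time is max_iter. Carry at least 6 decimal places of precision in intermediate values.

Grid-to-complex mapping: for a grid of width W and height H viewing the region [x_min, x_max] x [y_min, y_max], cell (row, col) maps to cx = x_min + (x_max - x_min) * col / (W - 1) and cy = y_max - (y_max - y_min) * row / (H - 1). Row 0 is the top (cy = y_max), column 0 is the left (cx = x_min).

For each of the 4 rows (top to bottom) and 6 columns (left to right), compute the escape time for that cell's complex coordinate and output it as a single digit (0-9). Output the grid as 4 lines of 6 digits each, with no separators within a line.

Answer: 999994
899993
349742
222222

Derivation:
(row=0, col=0): c = -0.8700 + 0.1700i → escape time 9
(row=0, col=1): c = -0.5620 + 0.1700i → escape time 9
(row=0, col=2): c = -0.2540 + 0.1700i → escape time 9
(row=0, col=3): c = 0.0540 + 0.1700i → escape time 9
(row=0, col=4): c = 0.3620 + 0.1700i → escape time 9
(row=0, col=5): c = 0.6700 + 0.1700i → escape time 4
(row=1, col=0): c = -0.8700 + -0.3433i → escape time 8
(row=1, col=1): c = -0.5620 + -0.3433i → escape time 9
(row=1, col=2): c = -0.2540 + -0.3433i → escape time 9
(row=1, col=3): c = 0.0540 + -0.3433i → escape time 9
(row=1, col=4): c = 0.3620 + -0.3433i → escape time 9
(row=1, col=5): c = 0.6700 + -0.3433i → escape time 3
(row=2, col=0): c = -0.8700 + -0.8567i → escape time 3
(row=2, col=1): c = -0.5620 + -0.8567i → escape time 4
(row=2, col=2): c = -0.2540 + -0.8567i → escape time 9
(row=2, col=3): c = 0.0540 + -0.8567i → escape time 7
(row=2, col=4): c = 0.3620 + -0.8567i → escape time 4
(row=2, col=5): c = 0.6700 + -0.8567i → escape time 2
(row=3, col=0): c = -0.8700 + -1.3700i → escape time 2
(row=3, col=1): c = -0.5620 + -1.3700i → escape time 2
(row=3, col=2): c = -0.2540 + -1.3700i → escape time 2
(row=3, col=3): c = 0.0540 + -1.3700i → escape time 2
(row=3, col=4): c = 0.3620 + -1.3700i → escape time 2
(row=3, col=5): c = 0.6700 + -1.3700i → escape time 2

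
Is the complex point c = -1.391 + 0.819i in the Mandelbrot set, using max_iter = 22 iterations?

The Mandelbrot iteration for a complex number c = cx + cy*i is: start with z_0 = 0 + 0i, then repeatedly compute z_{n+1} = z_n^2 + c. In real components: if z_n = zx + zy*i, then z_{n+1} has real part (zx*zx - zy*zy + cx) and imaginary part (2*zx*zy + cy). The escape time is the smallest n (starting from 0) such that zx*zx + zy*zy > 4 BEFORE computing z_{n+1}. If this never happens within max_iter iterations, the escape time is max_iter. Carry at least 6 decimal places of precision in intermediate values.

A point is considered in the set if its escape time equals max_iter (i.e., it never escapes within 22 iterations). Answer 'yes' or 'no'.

z_0 = 0 + 0i, c = -1.3910 + 0.8190i
Iter 1: z = -1.3910 + 0.8190i, |z|^2 = 2.6056
Iter 2: z = -0.1269 + -1.4595i, |z|^2 = 2.1461
Iter 3: z = -3.5049 + 1.1894i, |z|^2 = 13.6990
Escaped at iteration 3

Answer: no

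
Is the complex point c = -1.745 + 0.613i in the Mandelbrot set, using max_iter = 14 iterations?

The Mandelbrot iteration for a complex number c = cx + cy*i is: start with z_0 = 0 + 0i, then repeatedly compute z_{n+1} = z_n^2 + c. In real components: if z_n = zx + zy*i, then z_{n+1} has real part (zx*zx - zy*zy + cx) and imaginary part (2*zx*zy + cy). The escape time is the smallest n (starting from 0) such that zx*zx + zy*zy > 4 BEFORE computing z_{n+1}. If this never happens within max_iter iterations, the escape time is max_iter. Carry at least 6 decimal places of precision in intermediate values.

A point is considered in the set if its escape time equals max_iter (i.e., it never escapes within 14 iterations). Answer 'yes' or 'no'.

z_0 = 0 + 0i, c = -1.7450 + 0.6130i
Iter 1: z = -1.7450 + 0.6130i, |z|^2 = 3.4208
Iter 2: z = 0.9243 + -1.5264i, |z|^2 = 3.1841
Iter 3: z = -3.2206 + -2.2085i, |z|^2 = 15.2495
Escaped at iteration 3

Answer: no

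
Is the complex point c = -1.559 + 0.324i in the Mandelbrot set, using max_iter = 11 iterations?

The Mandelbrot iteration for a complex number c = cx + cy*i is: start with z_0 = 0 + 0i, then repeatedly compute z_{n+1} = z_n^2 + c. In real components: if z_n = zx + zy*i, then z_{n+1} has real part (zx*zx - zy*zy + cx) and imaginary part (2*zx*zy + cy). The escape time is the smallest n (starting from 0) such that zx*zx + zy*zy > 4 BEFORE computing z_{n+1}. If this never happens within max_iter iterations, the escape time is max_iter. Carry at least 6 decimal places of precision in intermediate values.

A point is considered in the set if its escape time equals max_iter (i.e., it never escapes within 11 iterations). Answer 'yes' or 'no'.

Answer: no

Derivation:
z_0 = 0 + 0i, c = -1.5590 + 0.3240i
Iter 1: z = -1.5590 + 0.3240i, |z|^2 = 2.5355
Iter 2: z = 0.7665 + -0.6862i, |z|^2 = 1.0584
Iter 3: z = -1.4424 + -0.7280i, |z|^2 = 2.6105
Iter 4: z = -0.0085 + 2.4241i, |z|^2 = 5.8764
Escaped at iteration 4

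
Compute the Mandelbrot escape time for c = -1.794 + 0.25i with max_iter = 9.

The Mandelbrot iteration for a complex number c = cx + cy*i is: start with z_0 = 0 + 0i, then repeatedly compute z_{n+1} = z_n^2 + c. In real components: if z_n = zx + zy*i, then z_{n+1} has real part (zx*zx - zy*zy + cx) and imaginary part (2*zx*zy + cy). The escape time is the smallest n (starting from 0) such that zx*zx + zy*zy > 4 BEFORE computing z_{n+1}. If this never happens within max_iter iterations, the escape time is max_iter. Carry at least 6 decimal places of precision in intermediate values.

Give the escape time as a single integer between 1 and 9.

Answer: 4

Derivation:
z_0 = 0 + 0i, c = -1.7940 + 0.2500i
Iter 1: z = -1.7940 + 0.2500i, |z|^2 = 3.2809
Iter 2: z = 1.3619 + -0.6470i, |z|^2 = 2.2735
Iter 3: z = -0.3577 + -1.5123i, |z|^2 = 2.4152
Iter 4: z = -3.9532 + 1.3321i, |z|^2 = 17.4022
Escaped at iteration 4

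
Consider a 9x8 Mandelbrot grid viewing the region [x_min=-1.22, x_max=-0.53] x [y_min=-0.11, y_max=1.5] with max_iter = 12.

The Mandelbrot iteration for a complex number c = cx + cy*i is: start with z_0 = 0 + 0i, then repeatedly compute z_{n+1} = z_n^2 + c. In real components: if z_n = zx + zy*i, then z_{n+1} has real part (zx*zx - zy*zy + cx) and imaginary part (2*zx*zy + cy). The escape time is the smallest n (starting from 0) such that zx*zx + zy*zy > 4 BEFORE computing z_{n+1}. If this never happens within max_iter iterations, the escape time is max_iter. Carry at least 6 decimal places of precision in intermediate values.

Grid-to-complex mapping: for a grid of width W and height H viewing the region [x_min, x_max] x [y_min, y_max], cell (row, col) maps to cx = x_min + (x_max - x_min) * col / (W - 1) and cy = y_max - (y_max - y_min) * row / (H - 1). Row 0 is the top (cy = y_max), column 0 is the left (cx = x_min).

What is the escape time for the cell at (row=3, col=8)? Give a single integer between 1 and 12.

z_0 = 0 + 0i, c = -0.5300 + 0.8100i
Iter 1: z = -0.5300 + 0.8100i, |z|^2 = 0.9370
Iter 2: z = -0.9052 + -0.0486i, |z|^2 = 0.8217
Iter 3: z = 0.2870 + 0.8980i, |z|^2 = 0.8888
Iter 4: z = -1.2540 + 1.3255i, |z|^2 = 3.3294
Iter 5: z = -0.7144 + -2.5143i, |z|^2 = 6.8322
Escaped at iteration 5

Answer: 5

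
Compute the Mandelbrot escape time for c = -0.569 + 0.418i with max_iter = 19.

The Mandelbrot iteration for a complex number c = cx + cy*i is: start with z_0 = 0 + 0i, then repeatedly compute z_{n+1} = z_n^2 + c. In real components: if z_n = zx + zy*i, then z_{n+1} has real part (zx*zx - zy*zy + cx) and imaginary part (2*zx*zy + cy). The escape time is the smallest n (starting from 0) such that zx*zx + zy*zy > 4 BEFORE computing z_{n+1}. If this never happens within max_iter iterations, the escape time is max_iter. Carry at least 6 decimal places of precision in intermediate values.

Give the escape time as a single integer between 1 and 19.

z_0 = 0 + 0i, c = -0.5690 + 0.4180i
Iter 1: z = -0.5690 + 0.4180i, |z|^2 = 0.4985
Iter 2: z = -0.4200 + -0.0577i, |z|^2 = 0.1797
Iter 3: z = -0.3960 + 0.4665i, |z|^2 = 0.3744
Iter 4: z = -0.6298 + 0.0486i, |z|^2 = 0.3990
Iter 5: z = -0.1747 + 0.3568i, |z|^2 = 0.1578
Iter 6: z = -0.6658 + 0.2933i, |z|^2 = 0.5293
Iter 7: z = -0.2118 + 0.0274i, |z|^2 = 0.0456
Iter 8: z = -0.5249 + 0.4064i, |z|^2 = 0.4407
Iter 9: z = -0.4586 + -0.0086i, |z|^2 = 0.2104
Iter 10: z = -0.3587 + 0.4259i, |z|^2 = 0.3101
Iter 11: z = -0.6217 + 0.1124i, |z|^2 = 0.3992
Iter 12: z = -0.1951 + 0.2782i, |z|^2 = 0.1155
Iter 13: z = -0.6083 + 0.3094i, |z|^2 = 0.4658
Iter 14: z = -0.2947 + 0.0415i, |z|^2 = 0.0886
Iter 15: z = -0.4839 + 0.3935i, |z|^2 = 0.3890
Iter 16: z = -0.4897 + 0.0372i, |z|^2 = 0.2412
Iter 17: z = -0.3306 + 0.3816i, |z|^2 = 0.2549
Iter 18: z = -0.6053 + 0.1657i, |z|^2 = 0.3939

Answer: 19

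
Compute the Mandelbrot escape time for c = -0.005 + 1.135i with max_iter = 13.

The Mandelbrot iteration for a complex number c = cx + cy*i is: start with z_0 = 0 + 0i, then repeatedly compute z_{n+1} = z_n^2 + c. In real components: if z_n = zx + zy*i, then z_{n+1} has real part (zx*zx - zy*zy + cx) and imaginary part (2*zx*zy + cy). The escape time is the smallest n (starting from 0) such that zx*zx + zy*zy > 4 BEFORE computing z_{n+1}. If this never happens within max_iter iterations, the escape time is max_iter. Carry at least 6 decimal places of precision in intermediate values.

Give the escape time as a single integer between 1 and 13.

z_0 = 0 + 0i, c = -0.0050 + 1.1350i
Iter 1: z = -0.0050 + 1.1350i, |z|^2 = 1.2882
Iter 2: z = -1.2932 + 1.1237i, |z|^2 = 2.9350
Iter 3: z = 0.4048 + -1.7712i, |z|^2 = 3.3010
Iter 4: z = -2.9783 + -0.2989i, |z|^2 = 8.9598
Escaped at iteration 4

Answer: 4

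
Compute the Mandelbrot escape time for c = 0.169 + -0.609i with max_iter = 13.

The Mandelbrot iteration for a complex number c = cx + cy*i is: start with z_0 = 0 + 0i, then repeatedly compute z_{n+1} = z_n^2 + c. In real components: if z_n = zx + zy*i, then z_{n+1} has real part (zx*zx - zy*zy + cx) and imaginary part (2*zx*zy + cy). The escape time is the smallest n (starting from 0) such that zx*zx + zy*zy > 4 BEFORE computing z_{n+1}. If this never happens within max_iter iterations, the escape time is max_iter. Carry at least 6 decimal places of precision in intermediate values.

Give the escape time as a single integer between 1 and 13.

Answer: 13

Derivation:
z_0 = 0 + 0i, c = 0.1690 + -0.6090i
Iter 1: z = 0.1690 + -0.6090i, |z|^2 = 0.3994
Iter 2: z = -0.1733 + -0.8148i, |z|^2 = 0.6940
Iter 3: z = -0.4649 + -0.3265i, |z|^2 = 0.3228
Iter 4: z = 0.2785 + -0.3054i, |z|^2 = 0.1708
Iter 5: z = 0.1533 + -0.7791i, |z|^2 = 0.6305
Iter 6: z = -0.4145 + -0.8479i, |z|^2 = 0.8908
Iter 7: z = -0.3782 + 0.0939i, |z|^2 = 0.1518
Iter 8: z = 0.3032 + -0.6800i, |z|^2 = 0.5544
Iter 9: z = -0.2015 + -1.0214i, |z|^2 = 1.0838
Iter 10: z = -0.8336 + -0.1974i, |z|^2 = 0.7338
Iter 11: z = 0.8249 + -0.2800i, |z|^2 = 0.7588
Iter 12: z = 0.7710 + -1.0709i, |z|^2 = 1.7413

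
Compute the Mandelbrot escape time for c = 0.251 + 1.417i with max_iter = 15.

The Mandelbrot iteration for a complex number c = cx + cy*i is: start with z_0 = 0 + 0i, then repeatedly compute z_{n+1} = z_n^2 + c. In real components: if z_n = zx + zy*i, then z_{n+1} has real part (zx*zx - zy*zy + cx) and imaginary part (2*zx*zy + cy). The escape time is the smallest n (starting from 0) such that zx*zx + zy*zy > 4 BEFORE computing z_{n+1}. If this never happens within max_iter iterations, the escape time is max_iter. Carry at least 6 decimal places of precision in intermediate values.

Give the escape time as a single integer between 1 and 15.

Answer: 2

Derivation:
z_0 = 0 + 0i, c = 0.2510 + 1.4170i
Iter 1: z = 0.2510 + 1.4170i, |z|^2 = 2.0709
Iter 2: z = -1.6939 + 2.1283i, |z|^2 = 7.3991
Escaped at iteration 2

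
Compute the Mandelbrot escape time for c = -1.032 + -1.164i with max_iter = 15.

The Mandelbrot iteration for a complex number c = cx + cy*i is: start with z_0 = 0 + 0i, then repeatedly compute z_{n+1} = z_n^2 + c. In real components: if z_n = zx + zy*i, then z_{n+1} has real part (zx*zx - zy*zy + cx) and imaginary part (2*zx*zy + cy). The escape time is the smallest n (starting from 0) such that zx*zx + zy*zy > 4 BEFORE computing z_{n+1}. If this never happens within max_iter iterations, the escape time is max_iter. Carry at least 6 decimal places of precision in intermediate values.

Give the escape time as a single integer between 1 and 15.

z_0 = 0 + 0i, c = -1.0320 + -1.1640i
Iter 1: z = -1.0320 + -1.1640i, |z|^2 = 2.4199
Iter 2: z = -1.3219 + 1.2385i, |z|^2 = 3.2812
Iter 3: z = -0.8185 + -4.4383i, |z|^2 = 20.3682
Escaped at iteration 3

Answer: 3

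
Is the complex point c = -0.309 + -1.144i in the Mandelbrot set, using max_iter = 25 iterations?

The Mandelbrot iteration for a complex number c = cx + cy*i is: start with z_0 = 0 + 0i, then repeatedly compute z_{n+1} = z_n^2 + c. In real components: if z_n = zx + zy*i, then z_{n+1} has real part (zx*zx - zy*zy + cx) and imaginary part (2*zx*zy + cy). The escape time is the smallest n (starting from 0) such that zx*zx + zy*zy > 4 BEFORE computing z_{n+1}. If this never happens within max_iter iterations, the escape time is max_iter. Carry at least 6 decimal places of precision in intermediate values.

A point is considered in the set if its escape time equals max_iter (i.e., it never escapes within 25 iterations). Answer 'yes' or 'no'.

z_0 = 0 + 0i, c = -0.3090 + -1.1440i
Iter 1: z = -0.3090 + -1.1440i, |z|^2 = 1.4042
Iter 2: z = -1.5223 + -0.4370i, |z|^2 = 2.5082
Iter 3: z = 1.8173 + 0.1865i, |z|^2 = 3.3373
Iter 4: z = 2.9587 + -0.4662i, |z|^2 = 8.9716
Escaped at iteration 4

Answer: no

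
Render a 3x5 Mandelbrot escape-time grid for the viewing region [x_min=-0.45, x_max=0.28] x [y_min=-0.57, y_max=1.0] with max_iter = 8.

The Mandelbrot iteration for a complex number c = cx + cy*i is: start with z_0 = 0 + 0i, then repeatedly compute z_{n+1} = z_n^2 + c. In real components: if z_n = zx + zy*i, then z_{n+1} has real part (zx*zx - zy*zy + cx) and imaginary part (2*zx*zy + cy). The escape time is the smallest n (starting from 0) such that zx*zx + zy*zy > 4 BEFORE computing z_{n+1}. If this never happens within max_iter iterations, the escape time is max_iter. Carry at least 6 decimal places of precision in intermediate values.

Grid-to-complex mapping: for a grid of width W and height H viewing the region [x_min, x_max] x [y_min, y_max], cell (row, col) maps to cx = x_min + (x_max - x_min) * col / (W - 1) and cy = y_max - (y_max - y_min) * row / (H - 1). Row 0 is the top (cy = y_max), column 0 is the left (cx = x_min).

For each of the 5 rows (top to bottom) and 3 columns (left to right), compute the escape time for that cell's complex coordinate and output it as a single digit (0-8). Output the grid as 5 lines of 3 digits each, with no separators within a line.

(row=0, col=0): c = -0.4500 + 1.0000i → escape time 4
(row=0, col=1): c = -0.0850 + 1.0000i → escape time 8
(row=0, col=2): c = 0.2800 + 1.0000i → escape time 3
(row=1, col=0): c = -0.4500 + 0.6075i → escape time 8
(row=1, col=1): c = -0.0850 + 0.6075i → escape time 8
(row=1, col=2): c = 0.2800 + 0.6075i → escape time 8
(row=2, col=0): c = -0.4500 + 0.2150i → escape time 8
(row=2, col=1): c = -0.0850 + 0.2150i → escape time 8
(row=2, col=2): c = 0.2800 + 0.2150i → escape time 8
(row=3, col=0): c = -0.4500 + -0.1775i → escape time 8
(row=3, col=1): c = -0.0850 + -0.1775i → escape time 8
(row=3, col=2): c = 0.2800 + -0.1775i → escape time 8
(row=4, col=0): c = -0.4500 + -0.5700i → escape time 8
(row=4, col=1): c = -0.0850 + -0.5700i → escape time 8
(row=4, col=2): c = 0.2800 + -0.5700i → escape time 8

Answer: 483
888
888
888
888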